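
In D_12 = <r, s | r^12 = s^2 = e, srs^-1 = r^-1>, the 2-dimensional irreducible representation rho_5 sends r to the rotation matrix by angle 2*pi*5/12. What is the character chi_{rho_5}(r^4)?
chi_{rho_5}(r^4) = 2*cos(2*pi*5*4/12) = -1

Derivation: rho_5(r^4) is rotation by angle 2*pi*5*4/12, whose trace is 2*cos(2*pi*5*4/12) = -1.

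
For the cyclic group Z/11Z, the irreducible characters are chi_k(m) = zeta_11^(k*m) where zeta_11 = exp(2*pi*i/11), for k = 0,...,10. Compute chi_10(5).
chi_10(5) = zeta_11^50 = exp(-10*I*pi/11)

Explanation: chi_10(5) = zeta_11^(10*5) = zeta_11^50. Since zeta_11^11 = 1, this equals zeta_11^6 = exp(2*pi*i*6/11) = exp(-10*I*pi/11).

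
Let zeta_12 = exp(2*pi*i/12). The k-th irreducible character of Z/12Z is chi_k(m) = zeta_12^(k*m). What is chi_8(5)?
chi_8(5) = zeta_12^40 = exp(2*I*pi/3)

Argument: chi_8(5) = zeta_12^(8*5) = zeta_12^40. Since zeta_12^12 = 1, this equals zeta_12^4 = exp(2*pi*i*4/12) = exp(2*I*pi/3).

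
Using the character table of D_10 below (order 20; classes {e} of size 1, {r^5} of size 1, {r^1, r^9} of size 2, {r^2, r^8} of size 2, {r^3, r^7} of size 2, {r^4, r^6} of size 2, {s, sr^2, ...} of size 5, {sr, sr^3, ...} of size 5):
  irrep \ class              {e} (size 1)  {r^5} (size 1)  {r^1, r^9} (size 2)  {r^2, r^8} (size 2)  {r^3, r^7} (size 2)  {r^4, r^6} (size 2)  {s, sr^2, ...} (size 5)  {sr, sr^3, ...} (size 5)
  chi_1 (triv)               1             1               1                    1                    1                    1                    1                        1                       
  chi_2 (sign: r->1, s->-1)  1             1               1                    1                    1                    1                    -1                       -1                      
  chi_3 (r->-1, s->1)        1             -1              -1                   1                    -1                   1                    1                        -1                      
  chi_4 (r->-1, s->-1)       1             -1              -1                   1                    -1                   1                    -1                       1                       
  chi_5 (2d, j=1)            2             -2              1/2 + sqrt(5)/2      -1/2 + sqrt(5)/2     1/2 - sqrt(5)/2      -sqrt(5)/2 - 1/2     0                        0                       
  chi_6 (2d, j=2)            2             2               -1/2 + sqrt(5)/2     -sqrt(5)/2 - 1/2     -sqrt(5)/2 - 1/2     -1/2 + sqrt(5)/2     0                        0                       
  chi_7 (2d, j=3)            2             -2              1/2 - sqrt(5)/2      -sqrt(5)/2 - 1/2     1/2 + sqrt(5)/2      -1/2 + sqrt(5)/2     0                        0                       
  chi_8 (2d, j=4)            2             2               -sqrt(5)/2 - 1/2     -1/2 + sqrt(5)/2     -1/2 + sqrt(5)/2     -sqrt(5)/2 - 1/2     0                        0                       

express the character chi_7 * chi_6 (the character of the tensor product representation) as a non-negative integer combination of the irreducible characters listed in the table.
chi_7 tensor chi_6 = chi_3 + chi_4 + chi_5 (all other irreducibles have multiplicity 0).

Explanation: The character of a tensor product is the pointwise product (chi_7 * chi_6)(C) = chi_7(C) * chi_6(C):
  {e}: (2)*(2), {r^5}: (-2)*(2), {r^1, r^9}: (1/2 - sqrt(5)/2)*(-1/2 + sqrt(5)/2), {r^2, r^8}: (-sqrt(5)/2 - 1/2)*(-sqrt(5)/2 - 1/2), {r^3, r^7}: (1/2 + sqrt(5)/2)*(-sqrt(5)/2 - 1/2), {r^4, r^6}: (-1/2 + sqrt(5)/2)*(-1/2 + sqrt(5)/2), {s, sr^2, ...}: (0)*(0), {sr, sr^3, ...}: (0)*(0)
so (chi_7 * chi_6) takes values
  {e} -> 4, {r^5} -> -4, {r^1, r^9} -> -3/2 + sqrt(5)/2, {r^2, r^8} -> sqrt(5)/2 + 3/2, {r^3, r^7} -> -3/2 - sqrt(5)/2, {r^4, r^6} -> 3/2 - sqrt(5)/2, {s, sr^2, ...} -> 0, {sr, sr^3, ...} -> 0.
Now take the inner product of this character with each irreducible chi from the table, <chi_7*chi_6, chi> = (1/20) sum_C |C| (chi_7*chi_6)(C) conj(chi(C)):
  <chi_7*chi_6, chi_1> = (1/20)[1*(4)*conj(1) + 1*(-4)*conj(1) + 2*(-3/2 + sqrt(5)/2)*conj(1) + 2*(sqrt(5)/2 + 3/2)*conj(1) + 2*(-3/2 - sqrt(5)/2)*conj(1) + 2*(3/2 - sqrt(5)/2)*conj(1) + 5*(0)*conj(1) + 5*(0)*conj(1)]
      = (1/20)[(4) + (-4) + (-3 + sqrt(5)) + (sqrt(5) + 3) + (-3 - sqrt(5)) + (3 - sqrt(5)) + (0) + (0)] = 0/20 = 0
  <chi_7*chi_6, chi_2> = (1/20)[1*(4)*conj(1) + 1*(-4)*conj(1) + 2*(-3/2 + sqrt(5)/2)*conj(1) + 2*(sqrt(5)/2 + 3/2)*conj(1) + 2*(-3/2 - sqrt(5)/2)*conj(1) + 2*(3/2 - sqrt(5)/2)*conj(1) + 5*(0)*conj(-1) + 5*(0)*conj(-1)]
      = (1/20)[(4) + (-4) + (-3 + sqrt(5)) + (sqrt(5) + 3) + (-3 - sqrt(5)) + (3 - sqrt(5)) + (0) + (0)] = 0/20 = 0
  <chi_7*chi_6, chi_3> = (1/20)[1*(4)*conj(1) + 1*(-4)*conj(-1) + 2*(-3/2 + sqrt(5)/2)*conj(-1) + 2*(sqrt(5)/2 + 3/2)*conj(1) + 2*(-3/2 - sqrt(5)/2)*conj(-1) + 2*(3/2 - sqrt(5)/2)*conj(1) + 5*(0)*conj(1) + 5*(0)*conj(-1)]
      = (1/20)[(4) + (4) + (3 - sqrt(5)) + (sqrt(5) + 3) + (sqrt(5) + 3) + (3 - sqrt(5)) + (0) + (0)] = 20/20 = 1
  <chi_7*chi_6, chi_4> = (1/20)[1*(4)*conj(1) + 1*(-4)*conj(-1) + 2*(-3/2 + sqrt(5)/2)*conj(-1) + 2*(sqrt(5)/2 + 3/2)*conj(1) + 2*(-3/2 - sqrt(5)/2)*conj(-1) + 2*(3/2 - sqrt(5)/2)*conj(1) + 5*(0)*conj(-1) + 5*(0)*conj(1)]
      = (1/20)[(4) + (4) + (3 - sqrt(5)) + (sqrt(5) + 3) + (sqrt(5) + 3) + (3 - sqrt(5)) + (0) + (0)] = 20/20 = 1
  <chi_7*chi_6, chi_5> = (1/20)[1*(4)*conj(2) + 1*(-4)*conj(-2) + 2*(-3/2 + sqrt(5)/2)*conj(1/2 + sqrt(5)/2) + 2*(sqrt(5)/2 + 3/2)*conj(-1/2 + sqrt(5)/2) + 2*(-3/2 - sqrt(5)/2)*conj(1/2 - sqrt(5)/2) + 2*(3/2 - sqrt(5)/2)*conj(-sqrt(5)/2 - 1/2) + 5*(0)*conj(0) + 5*(0)*conj(0)]
      = (1/20)[(8) + (8) + (1 - sqrt(5)) + (1 + sqrt(5)) + (1 + sqrt(5)) + (1 - sqrt(5)) + (0) + (0)] = 20/20 = 1
  <chi_7*chi_6, chi_6> = (1/20)[1*(4)*conj(2) + 1*(-4)*conj(2) + 2*(-3/2 + sqrt(5)/2)*conj(-1/2 + sqrt(5)/2) + 2*(sqrt(5)/2 + 3/2)*conj(-sqrt(5)/2 - 1/2) + 2*(-3/2 - sqrt(5)/2)*conj(-sqrt(5)/2 - 1/2) + 2*(3/2 - sqrt(5)/2)*conj(-1/2 + sqrt(5)/2) + 5*(0)*conj(0) + 5*(0)*conj(0)]
      = (1/20)[(8) + (-8) + (4 - 2*sqrt(5)) + (-2*sqrt(5) - 4) + (4 + 2*sqrt(5)) + (-4 + 2*sqrt(5)) + (0) + (0)] = 0/20 = 0
  <chi_7*chi_6, chi_7> = (1/20)[1*(4)*conj(2) + 1*(-4)*conj(-2) + 2*(-3/2 + sqrt(5)/2)*conj(1/2 - sqrt(5)/2) + 2*(sqrt(5)/2 + 3/2)*conj(-sqrt(5)/2 - 1/2) + 2*(-3/2 - sqrt(5)/2)*conj(1/2 + sqrt(5)/2) + 2*(3/2 - sqrt(5)/2)*conj(-1/2 + sqrt(5)/2) + 5*(0)*conj(0) + 5*(0)*conj(0)]
      = (1/20)[(8) + (8) + (-4 + 2*sqrt(5)) + (-2*sqrt(5) - 4) + (-2*sqrt(5) - 4) + (-4 + 2*sqrt(5)) + (0) + (0)] = 0/20 = 0
  <chi_7*chi_6, chi_8> = (1/20)[1*(4)*conj(2) + 1*(-4)*conj(2) + 2*(-3/2 + sqrt(5)/2)*conj(-sqrt(5)/2 - 1/2) + 2*(sqrt(5)/2 + 3/2)*conj(-1/2 + sqrt(5)/2) + 2*(-3/2 - sqrt(5)/2)*conj(-1/2 + sqrt(5)/2) + 2*(3/2 - sqrt(5)/2)*conj(-sqrt(5)/2 - 1/2) + 5*(0)*conj(0) + 5*(0)*conj(0)]
      = (1/20)[(8) + (-8) + (-1 + sqrt(5)) + (1 + sqrt(5)) + (-sqrt(5) - 1) + (1 - sqrt(5)) + (0) + (0)] = 0/20 = 0
Hence the multiplicities are chi_3: 1, chi_4: 1, chi_5: 1. Dimension check: dim(chi_7)*dim(chi_6) = 2*2 = 4 and sum (mult * dim) = 1*1 + 1*1 + 1*2 = 4.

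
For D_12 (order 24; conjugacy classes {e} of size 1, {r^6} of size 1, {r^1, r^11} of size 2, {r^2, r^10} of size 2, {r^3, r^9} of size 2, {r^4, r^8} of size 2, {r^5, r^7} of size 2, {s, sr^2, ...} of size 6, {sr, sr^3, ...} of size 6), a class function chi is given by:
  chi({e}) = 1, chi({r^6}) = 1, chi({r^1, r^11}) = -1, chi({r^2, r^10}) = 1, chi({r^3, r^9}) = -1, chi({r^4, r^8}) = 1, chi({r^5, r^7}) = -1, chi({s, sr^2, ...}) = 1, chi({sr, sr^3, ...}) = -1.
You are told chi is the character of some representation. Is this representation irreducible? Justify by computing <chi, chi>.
Irreducible: <chi, chi> = 1.

Working: <chi, chi> = (1/|G|) sum_C |C| * |chi(C)|^2 = (1/24)[1*|1|^2 + 1*|1|^2 + 2*|-1|^2 + 2*|1|^2 + 2*|-1|^2 + 2*|1|^2 + 2*|-1|^2 + 6*|1|^2 + 6*|-1|^2]
  = (1/24)[(1) + (1) + (2) + (2) + (2) + (2) + (2) + (6) + (6)] = 24/24 = 1.
A character is irreducible iff <chi, chi> = 1, so this representation is irreducible.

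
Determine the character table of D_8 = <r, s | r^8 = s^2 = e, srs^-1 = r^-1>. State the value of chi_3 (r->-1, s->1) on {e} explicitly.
Conjugacy classes: {e} of size 1, {r^4} of size 1, {r^1, r^7} of size 2, {r^2, r^6} of size 2, {r^3, r^5} of size 2, {s, sr^2, ...} of size 4, {sr, sr^3, ...} of size 4.
Character table:
  irrep \ class              {e} (size 1)  {r^4} (size 1)  {r^1, r^7} (size 2)  {r^2, r^6} (size 2)  {r^3, r^5} (size 2)  {s, sr^2, ...} (size 4)  {sr, sr^3, ...} (size 4)
  chi_1 (triv)               1             1               1                    1                    1                    1                        1                       
  chi_2 (sign: r->1, s->-1)  1             1               1                    1                    1                    -1                       -1                      
  chi_3 (r->-1, s->1)        1             1               -1                   1                    -1                   1                        -1                      
  chi_4 (r->-1, s->-1)       1             1               -1                   1                    -1                   -1                       1                       
  chi_5 (2d, j=1)            2             -2              sqrt(2)              0                    -sqrt(2)             0                        0                       
  chi_6 (2d, j=2)            2             2               0                    -2                   0                    0                        0                       
  chi_7 (2d, j=3)            2             -2              -sqrt(2)             0                    sqrt(2)              0                        0                       

Spot check: chi_3 (r->-1, s->1) on {e} = 1.

Why: D_8 has order 2*8 = 16 with 7 conjugacy classes, hence 7 irreducibles. Sum of squared dims 1 + 1 + 1 + 1 + 4 + 4 + 4 = 16 = |G|. Linear characters come from the abelianisation; the 2-dimensional irreps have character r^k -> 2*cos(2*pi*j*k/8), reflections -> 0.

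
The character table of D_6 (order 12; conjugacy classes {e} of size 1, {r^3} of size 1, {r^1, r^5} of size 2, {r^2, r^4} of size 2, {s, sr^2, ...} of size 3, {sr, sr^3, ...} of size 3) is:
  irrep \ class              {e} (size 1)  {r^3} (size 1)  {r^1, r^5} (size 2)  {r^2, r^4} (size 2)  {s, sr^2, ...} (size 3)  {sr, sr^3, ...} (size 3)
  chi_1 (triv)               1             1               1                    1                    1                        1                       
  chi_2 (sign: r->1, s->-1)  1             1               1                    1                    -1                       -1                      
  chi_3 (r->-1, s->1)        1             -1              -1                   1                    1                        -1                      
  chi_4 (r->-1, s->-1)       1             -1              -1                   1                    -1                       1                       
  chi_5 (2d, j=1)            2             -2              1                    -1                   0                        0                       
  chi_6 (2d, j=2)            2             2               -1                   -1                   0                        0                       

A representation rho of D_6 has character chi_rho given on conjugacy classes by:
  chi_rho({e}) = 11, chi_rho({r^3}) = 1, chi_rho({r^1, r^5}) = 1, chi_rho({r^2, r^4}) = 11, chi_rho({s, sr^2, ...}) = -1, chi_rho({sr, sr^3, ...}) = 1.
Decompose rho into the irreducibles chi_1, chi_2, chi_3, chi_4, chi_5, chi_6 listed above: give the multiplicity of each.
Multiplicities: chi_1: 3, chi_2: 3, chi_3: 2, chi_4: 3, chi_5: 0, chi_6: 0.

Why: Use <chi_rho, chi> = (1/|G|) sum_C |C| * chi_rho(C) * conj(chi(C)) with |G| = 12 for each irreducible chi in the table:
  <chi_rho, chi_1> = (1/12)[1*(11)*conj(1) + 1*(1)*conj(1) + 2*(1)*conj(1) + 2*(11)*conj(1) + 3*(-1)*conj(1) + 3*(1)*conj(1)]
      = (1/12)[(11) + (1) + (2) + (22) + (-3) + (3)] = 36/12 = 3
  <chi_rho, chi_2> = (1/12)[1*(11)*conj(1) + 1*(1)*conj(1) + 2*(1)*conj(1) + 2*(11)*conj(1) + 3*(-1)*conj(-1) + 3*(1)*conj(-1)]
      = (1/12)[(11) + (1) + (2) + (22) + (3) + (-3)] = 36/12 = 3
  <chi_rho, chi_3> = (1/12)[1*(11)*conj(1) + 1*(1)*conj(-1) + 2*(1)*conj(-1) + 2*(11)*conj(1) + 3*(-1)*conj(1) + 3*(1)*conj(-1)]
      = (1/12)[(11) + (-1) + (-2) + (22) + (-3) + (-3)] = 24/12 = 2
  <chi_rho, chi_4> = (1/12)[1*(11)*conj(1) + 1*(1)*conj(-1) + 2*(1)*conj(-1) + 2*(11)*conj(1) + 3*(-1)*conj(-1) + 3*(1)*conj(1)]
      = (1/12)[(11) + (-1) + (-2) + (22) + (3) + (3)] = 36/12 = 3
  <chi_rho, chi_5> = (1/12)[1*(11)*conj(2) + 1*(1)*conj(-2) + 2*(1)*conj(1) + 2*(11)*conj(-1) + 3*(-1)*conj(0) + 3*(1)*conj(0)]
      = (1/12)[(22) + (-2) + (2) + (-22) + (0) + (0)] = 0/12 = 0
  <chi_rho, chi_6> = (1/12)[1*(11)*conj(2) + 1*(1)*conj(2) + 2*(1)*conj(-1) + 2*(11)*conj(-1) + 3*(-1)*conj(0) + 3*(1)*conj(0)]
      = (1/12)[(22) + (2) + (-2) + (-22) + (0) + (0)] = 0/12 = 0
Dimension check: dim(rho) = sum (mult * dim) = 3*1 + 3*1 + 2*1 + 3*1 + 0*2 + 0*2 = 11 = chi_rho(e) = 11.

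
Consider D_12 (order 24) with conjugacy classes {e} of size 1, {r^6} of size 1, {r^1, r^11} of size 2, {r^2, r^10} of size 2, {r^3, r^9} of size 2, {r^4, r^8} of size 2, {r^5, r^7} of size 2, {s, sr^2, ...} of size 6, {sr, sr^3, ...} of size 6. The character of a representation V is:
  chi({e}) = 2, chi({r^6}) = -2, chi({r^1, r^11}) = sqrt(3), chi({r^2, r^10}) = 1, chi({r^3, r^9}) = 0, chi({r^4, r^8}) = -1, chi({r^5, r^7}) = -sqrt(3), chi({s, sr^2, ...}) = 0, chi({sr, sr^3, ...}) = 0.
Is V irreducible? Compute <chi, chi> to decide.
Irreducible: <chi, chi> = 1.

<chi, chi> = (1/|G|) sum_C |C| * |chi(C)|^2 = (1/24)[1*|2|^2 + 1*|-2|^2 + 2*|sqrt(3)|^2 + 2*|1|^2 + 2*|0|^2 + 2*|-1|^2 + 2*|-sqrt(3)|^2 + 6*|0|^2 + 6*|0|^2]
  = (1/24)[(4) + (4) + (6) + (2) + (0) + (2) + (6) + (0) + (0)] = 24/24 = 1.
A character is irreducible iff <chi, chi> = 1, so this representation is irreducible.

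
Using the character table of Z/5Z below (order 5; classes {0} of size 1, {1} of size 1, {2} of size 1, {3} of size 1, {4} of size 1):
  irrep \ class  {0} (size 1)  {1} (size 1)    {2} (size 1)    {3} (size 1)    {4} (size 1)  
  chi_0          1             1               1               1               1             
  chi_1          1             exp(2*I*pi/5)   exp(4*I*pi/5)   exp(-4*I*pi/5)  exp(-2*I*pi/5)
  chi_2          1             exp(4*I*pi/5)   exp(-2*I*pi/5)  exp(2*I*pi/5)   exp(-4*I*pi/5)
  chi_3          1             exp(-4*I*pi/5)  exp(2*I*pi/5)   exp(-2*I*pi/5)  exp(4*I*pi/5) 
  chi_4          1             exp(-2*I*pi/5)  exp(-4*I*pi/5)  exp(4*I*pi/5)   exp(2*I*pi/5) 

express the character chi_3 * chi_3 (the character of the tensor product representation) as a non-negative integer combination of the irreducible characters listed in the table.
chi_3 tensor chi_3 = chi_1 (all other irreducibles have multiplicity 0).

Reasoning: The character of a tensor product is the pointwise product (chi_3 * chi_3)(C) = chi_3(C) * chi_3(C):
  {0}: (1)*(1), {1}: (exp(-4*I*pi/5))*(exp(-4*I*pi/5)), {2}: (exp(2*I*pi/5))*(exp(2*I*pi/5)), {3}: (exp(-2*I*pi/5))*(exp(-2*I*pi/5)), {4}: (exp(4*I*pi/5))*(exp(4*I*pi/5))
so (chi_3 * chi_3) takes values
  {0} -> 1, {1} -> exp(2*I*pi/5), {2} -> exp(4*I*pi/5), {3} -> exp(-4*I*pi/5), {4} -> exp(-2*I*pi/5).
Now take the inner product of this character with each irreducible chi from the table, <chi_3*chi_3, chi> = (1/5) sum_C |C| (chi_3*chi_3)(C) conj(chi(C)):
  <chi_3*chi_3, chi_0> = (1/5)[1*(1)*conj(1) + 1*(exp(2*I*pi/5))*conj(1) + 1*(exp(4*I*pi/5))*conj(1) + 1*(exp(-4*I*pi/5))*conj(1) + 1*(exp(-2*I*pi/5))*conj(1)]
      = (1/5)[(1) + (exp(2*I*pi/5)) + (exp(4*I*pi/5)) + (exp(-4*I*pi/5)) + (exp(-2*I*pi/5))] = 0/5 = 0
  <chi_3*chi_3, chi_1> = (1/5)[1*(1)*conj(1) + 1*(exp(2*I*pi/5))*conj(exp(2*I*pi/5)) + 1*(exp(4*I*pi/5))*conj(exp(4*I*pi/5)) + 1*(exp(-4*I*pi/5))*conj(exp(-4*I*pi/5)) + 1*(exp(-2*I*pi/5))*conj(exp(-2*I*pi/5))]
      = (1/5)[(1) + (1) + (1) + (1) + (1)] = 5/5 = 1
  <chi_3*chi_3, chi_2> = (1/5)[1*(1)*conj(1) + 1*(exp(2*I*pi/5))*conj(exp(4*I*pi/5)) + 1*(exp(4*I*pi/5))*conj(exp(-2*I*pi/5)) + 1*(exp(-4*I*pi/5))*conj(exp(2*I*pi/5)) + 1*(exp(-2*I*pi/5))*conj(exp(-4*I*pi/5))]
      = (1/5)[(1) + (exp(-2*I*pi/5)) + (exp(-4*I*pi/5)) + (exp(4*I*pi/5)) + (exp(2*I*pi/5))] = 0/5 = 0
  <chi_3*chi_3, chi_3> = (1/5)[1*(1)*conj(1) + 1*(exp(2*I*pi/5))*conj(exp(-4*I*pi/5)) + 1*(exp(4*I*pi/5))*conj(exp(2*I*pi/5)) + 1*(exp(-4*I*pi/5))*conj(exp(-2*I*pi/5)) + 1*(exp(-2*I*pi/5))*conj(exp(4*I*pi/5))]
      = (1/5)[(1) + (exp(-4*I*pi/5)) + (exp(2*I*pi/5)) + (exp(-2*I*pi/5)) + (exp(4*I*pi/5))] = 0/5 = 0
  <chi_3*chi_3, chi_4> = (1/5)[1*(1)*conj(1) + 1*(exp(2*I*pi/5))*conj(exp(-2*I*pi/5)) + 1*(exp(4*I*pi/5))*conj(exp(-4*I*pi/5)) + 1*(exp(-4*I*pi/5))*conj(exp(4*I*pi/5)) + 1*(exp(-2*I*pi/5))*conj(exp(2*I*pi/5))]
      = (1/5)[(1) + (exp(4*I*pi/5)) + (exp(-2*I*pi/5)) + (exp(2*I*pi/5)) + (exp(-4*I*pi/5))] = 0/5 = 0
(Exp terms are combined using exp(i*s)*conj(exp(i*t)) = exp(i*(s-t)), and sums of them are collapsed using the identity that for every m > 1 the m distinct m-th roots of unity sum to 0, e.g. 1 + exp(2*I*pi/3) + exp(-2*I*pi/3) = 0.)
Hence the multiplicities are chi_1: 1. Dimension check: dim(chi_3)*dim(chi_3) = 1*1 = 1 and sum (mult * dim) = 1*1 = 1.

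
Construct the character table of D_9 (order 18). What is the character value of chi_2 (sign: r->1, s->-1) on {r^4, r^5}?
Conjugacy classes: {e} of size 1, {r^1, r^8} of size 2, {r^2, r^7} of size 2, {r^3, r^6} of size 2, {r^4, r^5} of size 2, {s, sr, ..., sr^8} of size 9.
Character table:
  irrep \ class              {e} (size 1)  {r^1, r^8} (size 2)  {r^2, r^7} (size 2)  {r^3, r^6} (size 2)  {r^4, r^5} (size 2)  {s, sr, ..., sr^8} (size 9)
  chi_1 (triv)               1             1                    1                    1                    1                    1                          
  chi_2 (sign: r->1, s->-1)  1             1                    1                    1                    1                    -1                         
  chi_3 (2d, j=1)            2             2*cos(2*pi/9)        2*cos(4*pi/9)        -1                   -2*cos(pi/9)         0                          
  chi_4 (2d, j=2)            2             2*cos(4*pi/9)        -2*cos(pi/9)         -1                   2*cos(2*pi/9)        0                          
  chi_5 (2d, j=3)            2             -1                   -1                   2                    -1                   0                          
  chi_6 (2d, j=4)            2             -2*cos(pi/9)         2*cos(2*pi/9)        -1                   2*cos(4*pi/9)        0                          

Spot check: chi_2 (sign: r->1, s->-1) on {r^4, r^5} = 1.

Argument: D_9 has order 2*9 = 18 with 6 conjugacy classes, hence 6 irreducibles. Sum of squared dims 1 + 1 + 4 + 4 + 4 + 4 = 18 = |G|. Linear characters come from the abelianisation; the 2-dimensional irreps have character r^k -> 2*cos(2*pi*j*k/9), reflections -> 0.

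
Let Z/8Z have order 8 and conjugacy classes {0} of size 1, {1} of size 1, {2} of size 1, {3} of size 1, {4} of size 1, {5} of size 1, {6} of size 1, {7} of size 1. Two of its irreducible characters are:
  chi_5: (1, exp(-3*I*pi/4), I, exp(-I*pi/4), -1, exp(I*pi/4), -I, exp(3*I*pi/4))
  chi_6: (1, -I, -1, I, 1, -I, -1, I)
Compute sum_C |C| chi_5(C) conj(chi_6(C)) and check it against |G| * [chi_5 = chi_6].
Sum = 0; so <chi_5, chi_6> = 0 (distinct irreducibles are orthogonal).

Working: Compute term by term over conjugacy classes (|C| * chi_5(C) * conj(chi_6(C))):
  1*(1)*conj(1) + 1*(exp(-3*I*pi/4))*conj(-I) + 1*(I)*conj(-1) + 1*(exp(-I*pi/4))*conj(I) + 1*(-1)*conj(1) + 1*(exp(I*pi/4))*conj(-I) + 1*(-I)*conj(-1) + 1*(exp(3*I*pi/4))*conj(I)
  = (1) + (exp(-I*pi/4)) + (-I) + (-exp(I*pi/4)) + (-1) + (exp(3*I*pi/4)) + (I) + (-exp(-3*I*pi/4))
  = 0.
(Exp terms are combined using exp(i*s)*conj(exp(i*t)) = exp(i*(s-t)), and sums of them are collapsed using the identity that for every m > 1 the m distinct m-th roots of unity sum to 0, e.g. 1 + exp(2*I*pi/3) + exp(-2*I*pi/3) = 0.)
Dividing by |G| = 8 gives 0/8 = 0, matching the row-orthogonality relation <chi_5, chi_6> = [chi_5 = chi_6].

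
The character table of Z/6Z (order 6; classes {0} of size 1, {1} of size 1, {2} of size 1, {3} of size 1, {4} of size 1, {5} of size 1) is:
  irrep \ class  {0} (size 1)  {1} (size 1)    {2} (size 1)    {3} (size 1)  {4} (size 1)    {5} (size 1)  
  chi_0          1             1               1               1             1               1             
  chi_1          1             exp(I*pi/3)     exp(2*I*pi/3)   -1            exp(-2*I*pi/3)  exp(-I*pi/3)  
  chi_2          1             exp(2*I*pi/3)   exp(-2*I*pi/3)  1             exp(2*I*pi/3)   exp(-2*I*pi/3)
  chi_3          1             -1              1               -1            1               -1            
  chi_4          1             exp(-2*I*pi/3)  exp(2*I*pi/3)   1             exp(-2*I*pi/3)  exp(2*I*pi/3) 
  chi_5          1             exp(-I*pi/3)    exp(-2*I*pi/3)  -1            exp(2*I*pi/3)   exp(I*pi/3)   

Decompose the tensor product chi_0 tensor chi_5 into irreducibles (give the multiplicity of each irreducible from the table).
chi_0 tensor chi_5 = chi_5 (all other irreducibles have multiplicity 0).

Reasoning: The character of a tensor product is the pointwise product (chi_0 * chi_5)(C) = chi_0(C) * chi_5(C):
  {0}: (1)*(1), {1}: (1)*(exp(-I*pi/3)), {2}: (1)*(exp(-2*I*pi/3)), {3}: (1)*(-1), {4}: (1)*(exp(2*I*pi/3)), {5}: (1)*(exp(I*pi/3))
so (chi_0 * chi_5) takes values
  {0} -> 1, {1} -> exp(-I*pi/3), {2} -> exp(-2*I*pi/3), {3} -> -1, {4} -> exp(2*I*pi/3), {5} -> exp(I*pi/3).
Now take the inner product of this character with each irreducible chi from the table, <chi_0*chi_5, chi> = (1/6) sum_C |C| (chi_0*chi_5)(C) conj(chi(C)):
  <chi_0*chi_5, chi_0> = (1/6)[1*(1)*conj(1) + 1*(exp(-I*pi/3))*conj(1) + 1*(exp(-2*I*pi/3))*conj(1) + 1*(-1)*conj(1) + 1*(exp(2*I*pi/3))*conj(1) + 1*(exp(I*pi/3))*conj(1)]
      = (1/6)[(1) + (exp(-I*pi/3)) + (exp(-2*I*pi/3)) + (-1) + (exp(2*I*pi/3)) + (exp(I*pi/3))] = 0/6 = 0
  <chi_0*chi_5, chi_1> = (1/6)[1*(1)*conj(1) + 1*(exp(-I*pi/3))*conj(exp(I*pi/3)) + 1*(exp(-2*I*pi/3))*conj(exp(2*I*pi/3)) + 1*(-1)*conj(-1) + 1*(exp(2*I*pi/3))*conj(exp(-2*I*pi/3)) + 1*(exp(I*pi/3))*conj(exp(-I*pi/3))]
      = (1/6)[(1) + (exp(-2*I*pi/3)) + (exp(2*I*pi/3)) + (1) + (exp(-2*I*pi/3)) + (exp(2*I*pi/3))] = 0/6 = 0
  <chi_0*chi_5, chi_2> = (1/6)[1*(1)*conj(1) + 1*(exp(-I*pi/3))*conj(exp(2*I*pi/3)) + 1*(exp(-2*I*pi/3))*conj(exp(-2*I*pi/3)) + 1*(-1)*conj(1) + 1*(exp(2*I*pi/3))*conj(exp(2*I*pi/3)) + 1*(exp(I*pi/3))*conj(exp(-2*I*pi/3))]
      = (1/6)[(1) + (-1) + (1) + (-1) + (1) + (-1)] = 0/6 = 0
  <chi_0*chi_5, chi_3> = (1/6)[1*(1)*conj(1) + 1*(exp(-I*pi/3))*conj(-1) + 1*(exp(-2*I*pi/3))*conj(1) + 1*(-1)*conj(-1) + 1*(exp(2*I*pi/3))*conj(1) + 1*(exp(I*pi/3))*conj(-1)]
      = (1/6)[(1) + (-exp(-I*pi/3)) + (exp(-2*I*pi/3)) + (1) + (exp(2*I*pi/3)) + (-exp(I*pi/3))] = 0/6 = 0
  <chi_0*chi_5, chi_4> = (1/6)[1*(1)*conj(1) + 1*(exp(-I*pi/3))*conj(exp(-2*I*pi/3)) + 1*(exp(-2*I*pi/3))*conj(exp(2*I*pi/3)) + 1*(-1)*conj(1) + 1*(exp(2*I*pi/3))*conj(exp(-2*I*pi/3)) + 1*(exp(I*pi/3))*conj(exp(2*I*pi/3))]
      = (1/6)[(1) + (exp(I*pi/3)) + (exp(2*I*pi/3)) + (-1) + (exp(-2*I*pi/3)) + (exp(-I*pi/3))] = 0/6 = 0
  <chi_0*chi_5, chi_5> = (1/6)[1*(1)*conj(1) + 1*(exp(-I*pi/3))*conj(exp(-I*pi/3)) + 1*(exp(-2*I*pi/3))*conj(exp(-2*I*pi/3)) + 1*(-1)*conj(-1) + 1*(exp(2*I*pi/3))*conj(exp(2*I*pi/3)) + 1*(exp(I*pi/3))*conj(exp(I*pi/3))]
      = (1/6)[(1) + (1) + (1) + (1) + (1) + (1)] = 6/6 = 1
(Exp terms are combined using exp(i*s)*conj(exp(i*t)) = exp(i*(s-t)), and sums of them are collapsed using the identity that for every m > 1 the m distinct m-th roots of unity sum to 0, e.g. 1 + exp(2*I*pi/3) + exp(-2*I*pi/3) = 0.)
Hence the multiplicities are chi_5: 1. Dimension check: dim(chi_0)*dim(chi_5) = 1*1 = 1 and sum (mult * dim) = 1*1 = 1.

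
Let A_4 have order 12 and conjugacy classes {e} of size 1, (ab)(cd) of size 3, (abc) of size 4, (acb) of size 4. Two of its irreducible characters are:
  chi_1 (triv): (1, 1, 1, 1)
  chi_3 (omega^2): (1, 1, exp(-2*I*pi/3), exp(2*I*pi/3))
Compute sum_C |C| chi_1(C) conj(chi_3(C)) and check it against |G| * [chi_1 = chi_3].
Sum = 0; so <chi_1, chi_3> = 0 (distinct irreducibles are orthogonal).

Why: Compute term by term over conjugacy classes (|C| * chi_1(C) * conj(chi_3(C))):
  1*(1)*conj(1) + 3*(1)*conj(1) + 4*(1)*conj(exp(-2*I*pi/3)) + 4*(1)*conj(exp(2*I*pi/3))
  = (1) + (3) + (4*exp(2*I*pi/3)) + (4*exp(-2*I*pi/3))
  = 0.
(Exp terms are combined using exp(i*s)*conj(exp(i*t)) = exp(i*(s-t)), and sums of them are collapsed using the identity that for every m > 1 the m distinct m-th roots of unity sum to 0, e.g. 1 + exp(2*I*pi/3) + exp(-2*I*pi/3) = 0.)
Dividing by |G| = 12 gives 0/12 = 0, matching the row-orthogonality relation <chi_1, chi_3> = [chi_1 = chi_3].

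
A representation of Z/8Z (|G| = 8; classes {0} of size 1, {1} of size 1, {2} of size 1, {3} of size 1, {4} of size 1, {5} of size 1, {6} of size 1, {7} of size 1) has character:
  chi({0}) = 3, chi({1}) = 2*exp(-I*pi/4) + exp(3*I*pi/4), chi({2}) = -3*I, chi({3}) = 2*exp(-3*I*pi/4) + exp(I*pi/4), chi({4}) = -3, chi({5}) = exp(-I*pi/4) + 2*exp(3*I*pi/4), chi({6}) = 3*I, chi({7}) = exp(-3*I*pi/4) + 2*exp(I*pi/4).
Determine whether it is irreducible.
Not irreducible (reducible): <chi, chi> = 5 > 1.

Solution. <chi, chi> = (1/|G|) sum_C |C| * |chi(C)|^2 = (1/8)[1*|3|^2 + 1*|2*exp(-I*pi/4) + exp(3*I*pi/4)|^2 + 1*|-3*I|^2 + 1*|2*exp(-3*I*pi/4) + exp(I*pi/4)|^2 + 1*|-3|^2 + 1*|exp(-I*pi/4) + 2*exp(3*I*pi/4)|^2 + 1*|3*I|^2 + 1*|exp(-3*I*pi/4) + 2*exp(I*pi/4)|^2]
  = (1/8)[(9) + (1) + (9) + (1) + (9) + (1) + (9) + (1)] = 40/8 = 5.
(Exp terms are combined using exp(i*s)*conj(exp(i*t)) = exp(i*(s-t)), and sums of them are collapsed using the identity that for every m > 1 the m distinct m-th roots of unity sum to 0, e.g. 1 + exp(2*I*pi/3) + exp(-2*I*pi/3) = 0.)
A character is irreducible iff <chi, chi> = 1, so this representation is reducible.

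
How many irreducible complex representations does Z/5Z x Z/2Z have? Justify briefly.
10

Why: The number of irreducible complex representations of a finite group equals its number of conjugacy classes. Z/5Z x Z/2Z is abelian of order 10, so every element is its own conjugacy class: 10 classes, so Z/5Z x Z/2Z (order 10) has exactly 10 irreducible complex representations.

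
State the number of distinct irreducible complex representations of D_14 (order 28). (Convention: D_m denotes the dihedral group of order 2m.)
10

Explanation: The number of irreducible complex representations of a finite group equals its number of conjugacy classes. D_14 has 10 conjugacy classes (n/2 + 3 for n even), so D_14 (order 28) has exactly 10 irreducible complex representations.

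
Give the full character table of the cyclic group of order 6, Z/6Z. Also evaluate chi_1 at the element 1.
Character table of Z/6Z (irreps indexed chi_0,...,chi_5 with chi_k(m) = zeta_6^(k*m), zeta_6 = exp(2*pi*i/6)):
  irrep \ class  {0} (size 1)  {1} (size 1)    {2} (size 1)    {3} (size 1)  {4} (size 1)    {5} (size 1)  
  chi_0          1             1               1               1             1               1             
  chi_1          1             exp(I*pi/3)     exp(2*I*pi/3)   -1            exp(-2*I*pi/3)  exp(-I*pi/3)  
  chi_2          1             exp(2*I*pi/3)   exp(-2*I*pi/3)  1             exp(2*I*pi/3)   exp(-2*I*pi/3)
  chi_3          1             -1              1               -1            1               -1            
  chi_4          1             exp(-2*I*pi/3)  exp(2*I*pi/3)   1             exp(-2*I*pi/3)  exp(2*I*pi/3) 
  chi_5          1             exp(-I*pi/3)    exp(-2*I*pi/3)  -1            exp(2*I*pi/3)   exp(I*pi/3)   

Spot check: chi_1(1) = zeta_6^(1*1) = zeta_6^1 = exp(I*pi/3).

Solution. Z/6Z is abelian, so all 6 irreducible complex representations are 1-dimensional. They are given by chi_k(m) = zeta_6^(k*m) for k = 0,...,5. Row orthogonality: sum_m chi_k(m) conj(chi_l(m)) = 6 * [k = l].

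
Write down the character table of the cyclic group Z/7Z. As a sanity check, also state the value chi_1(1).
Character table of Z/7Z (irreps indexed chi_0,...,chi_6 with chi_k(m) = zeta_7^(k*m), zeta_7 = exp(2*pi*i/7)):
  irrep \ class  {0} (size 1)  {1} (size 1)    {2} (size 1)    {3} (size 1)    {4} (size 1)    {5} (size 1)    {6} (size 1)  
  chi_0          1             1               1               1               1               1               1             
  chi_1          1             exp(2*I*pi/7)   exp(4*I*pi/7)   exp(6*I*pi/7)   exp(-6*I*pi/7)  exp(-4*I*pi/7)  exp(-2*I*pi/7)
  chi_2          1             exp(4*I*pi/7)   exp(-6*I*pi/7)  exp(-2*I*pi/7)  exp(2*I*pi/7)   exp(6*I*pi/7)   exp(-4*I*pi/7)
  chi_3          1             exp(6*I*pi/7)   exp(-2*I*pi/7)  exp(4*I*pi/7)   exp(-4*I*pi/7)  exp(2*I*pi/7)   exp(-6*I*pi/7)
  chi_4          1             exp(-6*I*pi/7)  exp(2*I*pi/7)   exp(-4*I*pi/7)  exp(4*I*pi/7)   exp(-2*I*pi/7)  exp(6*I*pi/7) 
  chi_5          1             exp(-4*I*pi/7)  exp(6*I*pi/7)   exp(2*I*pi/7)   exp(-2*I*pi/7)  exp(-6*I*pi/7)  exp(4*I*pi/7) 
  chi_6          1             exp(-2*I*pi/7)  exp(-4*I*pi/7)  exp(-6*I*pi/7)  exp(6*I*pi/7)   exp(4*I*pi/7)   exp(2*I*pi/7) 

Spot check: chi_1(1) = zeta_7^(1*1) = zeta_7^1 = exp(2*I*pi/7).

Justification: Z/7Z is abelian, so all 7 irreducible complex representations are 1-dimensional. They are given by chi_k(m) = zeta_7^(k*m) for k = 0,...,6. Row orthogonality: sum_m chi_k(m) conj(chi_l(m)) = 7 * [k = l].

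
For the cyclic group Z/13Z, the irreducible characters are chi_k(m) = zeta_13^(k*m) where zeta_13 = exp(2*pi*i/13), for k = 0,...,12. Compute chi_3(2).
chi_3(2) = zeta_13^6 = exp(12*I*pi/13)

Details: chi_3(2) = zeta_13^(3*2) = zeta_13^6. Since zeta_13^13 = 1, this equals zeta_13^6 = exp(2*pi*i*6/13) = exp(12*I*pi/13).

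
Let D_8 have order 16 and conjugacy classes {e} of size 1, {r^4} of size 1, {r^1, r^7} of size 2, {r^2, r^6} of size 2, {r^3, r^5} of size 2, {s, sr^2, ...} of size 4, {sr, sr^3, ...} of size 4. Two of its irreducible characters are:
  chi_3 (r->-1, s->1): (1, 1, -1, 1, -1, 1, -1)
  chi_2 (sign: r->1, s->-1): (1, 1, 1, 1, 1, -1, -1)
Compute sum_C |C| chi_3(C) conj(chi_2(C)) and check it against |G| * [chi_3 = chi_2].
Sum = 0; so <chi_3, chi_2> = 0 (distinct irreducibles are orthogonal).

Details: Compute term by term over conjugacy classes (|C| * chi_3(C) * conj(chi_2(C))):
  1*(1)*conj(1) + 1*(1)*conj(1) + 2*(-1)*conj(1) + 2*(1)*conj(1) + 2*(-1)*conj(1) + 4*(1)*conj(-1) + 4*(-1)*conj(-1)
  = (1) + (1) + (-2) + (2) + (-2) + (-4) + (4)
  = 0.
Dividing by |G| = 16 gives 0/16 = 0, matching the row-orthogonality relation <chi_3, chi_2> = [chi_3 = chi_2].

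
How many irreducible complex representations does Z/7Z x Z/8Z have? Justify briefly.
56

Argument: The number of irreducible complex representations of a finite group equals its number of conjugacy classes. Z/7Z x Z/8Z is abelian of order 56, so every element is its own conjugacy class: 56 classes, so Z/7Z x Z/8Z (order 56) has exactly 56 irreducible complex representations.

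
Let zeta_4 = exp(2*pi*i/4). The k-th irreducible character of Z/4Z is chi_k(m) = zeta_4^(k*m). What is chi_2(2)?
chi_2(2) = zeta_4^4 = 1

Explanation: chi_2(2) = zeta_4^(2*2) = zeta_4^4. Since zeta_4^4 = 1, this equals zeta_4^0 = exp(2*pi*i*0/4) = 1.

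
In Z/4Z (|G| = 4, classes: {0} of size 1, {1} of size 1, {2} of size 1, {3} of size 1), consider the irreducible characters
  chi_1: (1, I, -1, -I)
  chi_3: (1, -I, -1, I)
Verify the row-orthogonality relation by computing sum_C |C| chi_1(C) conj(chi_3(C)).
Sum = 0; so <chi_1, chi_3> = 0 (distinct irreducibles are orthogonal).

Details: Compute term by term over conjugacy classes (|C| * chi_1(C) * conj(chi_3(C))):
  1*(1)*conj(1) + 1*(I)*conj(-I) + 1*(-1)*conj(-1) + 1*(-I)*conj(I)
  = (1) + (-1) + (1) + (-1)
  = 0.
(Exp terms are combined using exp(i*s)*conj(exp(i*t)) = exp(i*(s-t)), and sums of them are collapsed using the identity that for every m > 1 the m distinct m-th roots of unity sum to 0, e.g. 1 + exp(2*I*pi/3) + exp(-2*I*pi/3) = 0.)
Dividing by |G| = 4 gives 0/4 = 0, matching the row-orthogonality relation <chi_1, chi_3> = [chi_1 = chi_3].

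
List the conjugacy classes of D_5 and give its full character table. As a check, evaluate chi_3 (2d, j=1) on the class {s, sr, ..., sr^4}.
Conjugacy classes: {e} of size 1, {r^1, r^4} of size 2, {r^2, r^3} of size 2, {s, sr, ..., sr^4} of size 5.
Character table:
  irrep \ class              {e} (size 1)  {r^1, r^4} (size 2)  {r^2, r^3} (size 2)  {s, sr, ..., sr^4} (size 5)
  chi_1 (triv)               1             1                    1                    1                          
  chi_2 (sign: r->1, s->-1)  1             1                    1                    -1                         
  chi_3 (2d, j=1)            2             -1/2 + sqrt(5)/2     -sqrt(5)/2 - 1/2     0                          
  chi_4 (2d, j=2)            2             -sqrt(5)/2 - 1/2     -1/2 + sqrt(5)/2     0                          

Spot check: chi_3 (2d, j=1) on {s, sr, ..., sr^4} = 0.

Justification: D_5 has order 2*5 = 10 with 4 conjugacy classes, hence 4 irreducibles. Sum of squared dims 1 + 1 + 4 + 4 = 10 = |G|. Linear characters come from the abelianisation; the 2-dimensional irreps have character r^k -> 2*cos(2*pi*j*k/5), reflections -> 0.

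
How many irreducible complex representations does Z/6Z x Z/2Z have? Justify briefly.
12

Explanation: The number of irreducible complex representations of a finite group equals its number of conjugacy classes. Z/6Z x Z/2Z is abelian of order 12, so every element is its own conjugacy class: 12 classes, so Z/6Z x Z/2Z (order 12) has exactly 12 irreducible complex representations.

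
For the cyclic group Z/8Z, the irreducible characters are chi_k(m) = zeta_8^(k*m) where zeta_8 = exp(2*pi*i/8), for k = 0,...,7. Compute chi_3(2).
chi_3(2) = zeta_8^6 = -I

Explanation: chi_3(2) = zeta_8^(3*2) = zeta_8^6. Since zeta_8^8 = 1, this equals zeta_8^6 = exp(2*pi*i*6/8) = -I.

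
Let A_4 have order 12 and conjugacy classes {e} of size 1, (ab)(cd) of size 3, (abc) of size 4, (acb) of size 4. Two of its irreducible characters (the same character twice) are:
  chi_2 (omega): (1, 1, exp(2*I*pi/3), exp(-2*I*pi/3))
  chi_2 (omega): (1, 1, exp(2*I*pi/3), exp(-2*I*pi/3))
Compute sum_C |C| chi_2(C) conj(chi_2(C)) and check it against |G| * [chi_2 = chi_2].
Sum = 12 = |G| = 12; so <chi_2, chi_2> = 1 (norm-1 confirms irreducibility).

Argument: Compute term by term over conjugacy classes (|C| * chi_2(C) * conj(chi_2(C))):
  1*(1)*conj(1) + 3*(1)*conj(1) + 4*(exp(2*I*pi/3))*conj(exp(2*I*pi/3)) + 4*(exp(-2*I*pi/3))*conj(exp(-2*I*pi/3))
  = (1) + (3) + (4) + (4)
  = 12.
(Exp terms are combined using exp(i*s)*conj(exp(i*t)) = exp(i*(s-t)), and sums of them are collapsed using the identity that for every m > 1 the m distinct m-th roots of unity sum to 0, e.g. 1 + exp(2*I*pi/3) + exp(-2*I*pi/3) = 0.)
Dividing by |G| = 12 gives 12/12 = 1, matching the row-orthogonality relation <chi_2, chi_2> = [chi_2 = chi_2].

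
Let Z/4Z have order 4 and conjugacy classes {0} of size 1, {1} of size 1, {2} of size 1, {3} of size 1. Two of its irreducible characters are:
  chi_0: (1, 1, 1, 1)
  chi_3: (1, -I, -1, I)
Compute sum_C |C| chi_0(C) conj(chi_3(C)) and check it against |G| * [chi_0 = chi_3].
Sum = 0; so <chi_0, chi_3> = 0 (distinct irreducibles are orthogonal).

Explanation: Compute term by term over conjugacy classes (|C| * chi_0(C) * conj(chi_3(C))):
  1*(1)*conj(1) + 1*(1)*conj(-I) + 1*(1)*conj(-1) + 1*(1)*conj(I)
  = (1) + (I) + (-1) + (-I)
  = 0.
(Exp terms are combined using exp(i*s)*conj(exp(i*t)) = exp(i*(s-t)), and sums of them are collapsed using the identity that for every m > 1 the m distinct m-th roots of unity sum to 0, e.g. 1 + exp(2*I*pi/3) + exp(-2*I*pi/3) = 0.)
Dividing by |G| = 4 gives 0/4 = 0, matching the row-orthogonality relation <chi_0, chi_3> = [chi_0 = chi_3].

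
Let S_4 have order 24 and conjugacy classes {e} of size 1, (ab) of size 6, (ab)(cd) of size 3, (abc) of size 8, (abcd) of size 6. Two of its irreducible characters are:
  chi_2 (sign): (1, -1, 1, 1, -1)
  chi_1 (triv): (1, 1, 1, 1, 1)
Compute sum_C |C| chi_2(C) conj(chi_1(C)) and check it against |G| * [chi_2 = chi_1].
Sum = 0; so <chi_2, chi_1> = 0 (distinct irreducibles are orthogonal).

Why: Compute term by term over conjugacy classes (|C| * chi_2(C) * conj(chi_1(C))):
  1*(1)*conj(1) + 6*(-1)*conj(1) + 3*(1)*conj(1) + 8*(1)*conj(1) + 6*(-1)*conj(1)
  = (1) + (-6) + (3) + (8) + (-6)
  = 0.
Dividing by |G| = 24 gives 0/24 = 0, matching the row-orthogonality relation <chi_2, chi_1> = [chi_2 = chi_1].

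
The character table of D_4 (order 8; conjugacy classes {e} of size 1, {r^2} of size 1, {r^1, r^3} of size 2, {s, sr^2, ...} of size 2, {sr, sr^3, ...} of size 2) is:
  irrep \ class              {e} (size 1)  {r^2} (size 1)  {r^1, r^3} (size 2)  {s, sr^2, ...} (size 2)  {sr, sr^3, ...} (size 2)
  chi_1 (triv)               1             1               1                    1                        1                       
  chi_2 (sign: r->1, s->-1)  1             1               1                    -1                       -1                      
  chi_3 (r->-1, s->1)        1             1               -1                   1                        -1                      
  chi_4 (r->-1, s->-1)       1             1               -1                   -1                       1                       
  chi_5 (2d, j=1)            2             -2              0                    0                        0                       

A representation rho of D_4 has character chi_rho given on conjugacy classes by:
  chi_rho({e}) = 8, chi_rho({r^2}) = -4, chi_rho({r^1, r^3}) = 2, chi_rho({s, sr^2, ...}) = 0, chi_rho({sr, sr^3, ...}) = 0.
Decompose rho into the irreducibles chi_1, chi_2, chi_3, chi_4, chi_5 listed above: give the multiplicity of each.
Multiplicities: chi_1: 1, chi_2: 1, chi_3: 0, chi_4: 0, chi_5: 3.

Working: Use <chi_rho, chi> = (1/|G|) sum_C |C| * chi_rho(C) * conj(chi(C)) with |G| = 8 for each irreducible chi in the table:
  <chi_rho, chi_1> = (1/8)[1*(8)*conj(1) + 1*(-4)*conj(1) + 2*(2)*conj(1) + 2*(0)*conj(1) + 2*(0)*conj(1)]
      = (1/8)[(8) + (-4) + (4) + (0) + (0)] = 8/8 = 1
  <chi_rho, chi_2> = (1/8)[1*(8)*conj(1) + 1*(-4)*conj(1) + 2*(2)*conj(1) + 2*(0)*conj(-1) + 2*(0)*conj(-1)]
      = (1/8)[(8) + (-4) + (4) + (0) + (0)] = 8/8 = 1
  <chi_rho, chi_3> = (1/8)[1*(8)*conj(1) + 1*(-4)*conj(1) + 2*(2)*conj(-1) + 2*(0)*conj(1) + 2*(0)*conj(-1)]
      = (1/8)[(8) + (-4) + (-4) + (0) + (0)] = 0/8 = 0
  <chi_rho, chi_4> = (1/8)[1*(8)*conj(1) + 1*(-4)*conj(1) + 2*(2)*conj(-1) + 2*(0)*conj(-1) + 2*(0)*conj(1)]
      = (1/8)[(8) + (-4) + (-4) + (0) + (0)] = 0/8 = 0
  <chi_rho, chi_5> = (1/8)[1*(8)*conj(2) + 1*(-4)*conj(-2) + 2*(2)*conj(0) + 2*(0)*conj(0) + 2*(0)*conj(0)]
      = (1/8)[(16) + (8) + (0) + (0) + (0)] = 24/8 = 3
Dimension check: dim(rho) = sum (mult * dim) = 1*1 + 1*1 + 0*1 + 0*1 + 3*2 = 8 = chi_rho(e) = 8.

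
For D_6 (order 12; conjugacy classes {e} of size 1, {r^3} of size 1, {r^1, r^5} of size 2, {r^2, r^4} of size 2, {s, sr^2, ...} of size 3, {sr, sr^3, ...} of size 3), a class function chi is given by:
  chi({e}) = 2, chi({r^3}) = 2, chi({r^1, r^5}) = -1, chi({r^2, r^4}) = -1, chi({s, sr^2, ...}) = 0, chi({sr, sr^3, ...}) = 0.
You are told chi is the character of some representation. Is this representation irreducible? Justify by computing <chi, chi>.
Irreducible: <chi, chi> = 1.

<chi, chi> = (1/|G|) sum_C |C| * |chi(C)|^2 = (1/12)[1*|2|^2 + 1*|2|^2 + 2*|-1|^2 + 2*|-1|^2 + 3*|0|^2 + 3*|0|^2]
  = (1/12)[(4) + (4) + (2) + (2) + (0) + (0)] = 12/12 = 1.
A character is irreducible iff <chi, chi> = 1, so this representation is irreducible.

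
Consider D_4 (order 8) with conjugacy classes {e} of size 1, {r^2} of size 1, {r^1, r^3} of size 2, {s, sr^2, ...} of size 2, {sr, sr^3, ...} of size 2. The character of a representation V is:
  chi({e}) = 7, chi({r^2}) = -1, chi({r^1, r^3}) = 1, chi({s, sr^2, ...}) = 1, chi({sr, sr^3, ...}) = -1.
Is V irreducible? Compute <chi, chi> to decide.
Not irreducible (reducible): <chi, chi> = 7 > 1.

Working: <chi, chi> = (1/|G|) sum_C |C| * |chi(C)|^2 = (1/8)[1*|7|^2 + 1*|-1|^2 + 2*|1|^2 + 2*|1|^2 + 2*|-1|^2]
  = (1/8)[(49) + (1) + (2) + (2) + (2)] = 56/8 = 7.
A character is irreducible iff <chi, chi> = 1, so this representation is reducible.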